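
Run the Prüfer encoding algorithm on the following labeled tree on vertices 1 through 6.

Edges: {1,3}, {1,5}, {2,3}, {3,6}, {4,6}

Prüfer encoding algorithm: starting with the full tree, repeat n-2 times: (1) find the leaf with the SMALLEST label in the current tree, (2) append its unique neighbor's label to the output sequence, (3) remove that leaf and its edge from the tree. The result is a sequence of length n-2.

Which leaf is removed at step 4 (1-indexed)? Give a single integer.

Step 1: current leaves = {2,4,5}. Remove leaf 2 (neighbor: 3).
Step 2: current leaves = {4,5}. Remove leaf 4 (neighbor: 6).
Step 3: current leaves = {5,6}. Remove leaf 5 (neighbor: 1).
Step 4: current leaves = {1,6}. Remove leaf 1 (neighbor: 3).

Answer: 1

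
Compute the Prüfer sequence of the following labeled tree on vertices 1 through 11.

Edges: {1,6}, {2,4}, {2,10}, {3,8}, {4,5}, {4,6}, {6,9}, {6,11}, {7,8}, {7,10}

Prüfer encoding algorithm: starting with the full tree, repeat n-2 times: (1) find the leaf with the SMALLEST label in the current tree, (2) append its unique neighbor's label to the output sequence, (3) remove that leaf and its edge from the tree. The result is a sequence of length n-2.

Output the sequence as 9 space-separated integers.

Answer: 6 8 4 7 10 6 2 4 6

Derivation:
Step 1: leaves = {1,3,5,9,11}. Remove smallest leaf 1, emit neighbor 6.
Step 2: leaves = {3,5,9,11}. Remove smallest leaf 3, emit neighbor 8.
Step 3: leaves = {5,8,9,11}. Remove smallest leaf 5, emit neighbor 4.
Step 4: leaves = {8,9,11}. Remove smallest leaf 8, emit neighbor 7.
Step 5: leaves = {7,9,11}. Remove smallest leaf 7, emit neighbor 10.
Step 6: leaves = {9,10,11}. Remove smallest leaf 9, emit neighbor 6.
Step 7: leaves = {10,11}. Remove smallest leaf 10, emit neighbor 2.
Step 8: leaves = {2,11}. Remove smallest leaf 2, emit neighbor 4.
Step 9: leaves = {4,11}. Remove smallest leaf 4, emit neighbor 6.
Done: 2 vertices remain (6, 11). Sequence = [6 8 4 7 10 6 2 4 6]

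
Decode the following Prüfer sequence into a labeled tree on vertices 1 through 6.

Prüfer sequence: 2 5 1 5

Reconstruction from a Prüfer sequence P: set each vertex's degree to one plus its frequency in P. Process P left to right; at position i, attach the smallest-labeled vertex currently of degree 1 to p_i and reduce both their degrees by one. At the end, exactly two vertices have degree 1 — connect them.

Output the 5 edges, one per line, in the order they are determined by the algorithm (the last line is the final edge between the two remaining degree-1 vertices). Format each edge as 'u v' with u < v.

Answer: 2 3
2 5
1 4
1 5
5 6

Derivation:
Initial degrees: {1:2, 2:2, 3:1, 4:1, 5:3, 6:1}
Step 1: smallest deg-1 vertex = 3, p_1 = 2. Add edge {2,3}. Now deg[3]=0, deg[2]=1.
Step 2: smallest deg-1 vertex = 2, p_2 = 5. Add edge {2,5}. Now deg[2]=0, deg[5]=2.
Step 3: smallest deg-1 vertex = 4, p_3 = 1. Add edge {1,4}. Now deg[4]=0, deg[1]=1.
Step 4: smallest deg-1 vertex = 1, p_4 = 5. Add edge {1,5}. Now deg[1]=0, deg[5]=1.
Final: two remaining deg-1 vertices are 5, 6. Add edge {5,6}.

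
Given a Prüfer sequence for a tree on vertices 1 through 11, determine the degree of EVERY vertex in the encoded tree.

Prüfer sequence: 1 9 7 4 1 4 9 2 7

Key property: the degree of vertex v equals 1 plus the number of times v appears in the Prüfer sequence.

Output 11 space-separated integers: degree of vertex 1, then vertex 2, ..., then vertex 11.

Answer: 3 2 1 3 1 1 3 1 3 1 1

Derivation:
p_1 = 1: count[1] becomes 1
p_2 = 9: count[9] becomes 1
p_3 = 7: count[7] becomes 1
p_4 = 4: count[4] becomes 1
p_5 = 1: count[1] becomes 2
p_6 = 4: count[4] becomes 2
p_7 = 9: count[9] becomes 2
p_8 = 2: count[2] becomes 1
p_9 = 7: count[7] becomes 2
Degrees (1 + count): deg[1]=1+2=3, deg[2]=1+1=2, deg[3]=1+0=1, deg[4]=1+2=3, deg[5]=1+0=1, deg[6]=1+0=1, deg[7]=1+2=3, deg[8]=1+0=1, deg[9]=1+2=3, deg[10]=1+0=1, deg[11]=1+0=1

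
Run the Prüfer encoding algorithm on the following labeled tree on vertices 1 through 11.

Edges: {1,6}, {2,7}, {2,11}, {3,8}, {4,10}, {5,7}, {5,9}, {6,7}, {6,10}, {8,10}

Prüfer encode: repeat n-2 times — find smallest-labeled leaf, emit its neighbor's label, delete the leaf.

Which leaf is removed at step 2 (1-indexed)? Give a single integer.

Step 1: current leaves = {1,3,4,9,11}. Remove leaf 1 (neighbor: 6).
Step 2: current leaves = {3,4,9,11}. Remove leaf 3 (neighbor: 8).

Answer: 3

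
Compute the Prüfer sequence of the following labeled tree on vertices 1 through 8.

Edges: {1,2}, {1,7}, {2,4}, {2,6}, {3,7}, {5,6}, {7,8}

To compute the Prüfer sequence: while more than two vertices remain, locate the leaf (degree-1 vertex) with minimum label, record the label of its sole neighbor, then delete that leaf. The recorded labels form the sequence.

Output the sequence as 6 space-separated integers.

Answer: 7 2 6 2 1 7

Derivation:
Step 1: leaves = {3,4,5,8}. Remove smallest leaf 3, emit neighbor 7.
Step 2: leaves = {4,5,8}. Remove smallest leaf 4, emit neighbor 2.
Step 3: leaves = {5,8}. Remove smallest leaf 5, emit neighbor 6.
Step 4: leaves = {6,8}. Remove smallest leaf 6, emit neighbor 2.
Step 5: leaves = {2,8}. Remove smallest leaf 2, emit neighbor 1.
Step 6: leaves = {1,8}. Remove smallest leaf 1, emit neighbor 7.
Done: 2 vertices remain (7, 8). Sequence = [7 2 6 2 1 7]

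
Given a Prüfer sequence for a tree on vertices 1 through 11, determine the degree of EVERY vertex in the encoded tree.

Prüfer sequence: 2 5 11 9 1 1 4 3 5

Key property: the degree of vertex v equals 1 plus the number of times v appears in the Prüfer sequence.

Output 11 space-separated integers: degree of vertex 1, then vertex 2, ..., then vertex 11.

Answer: 3 2 2 2 3 1 1 1 2 1 2

Derivation:
p_1 = 2: count[2] becomes 1
p_2 = 5: count[5] becomes 1
p_3 = 11: count[11] becomes 1
p_4 = 9: count[9] becomes 1
p_5 = 1: count[1] becomes 1
p_6 = 1: count[1] becomes 2
p_7 = 4: count[4] becomes 1
p_8 = 3: count[3] becomes 1
p_9 = 5: count[5] becomes 2
Degrees (1 + count): deg[1]=1+2=3, deg[2]=1+1=2, deg[3]=1+1=2, deg[4]=1+1=2, deg[5]=1+2=3, deg[6]=1+0=1, deg[7]=1+0=1, deg[8]=1+0=1, deg[9]=1+1=2, deg[10]=1+0=1, deg[11]=1+1=2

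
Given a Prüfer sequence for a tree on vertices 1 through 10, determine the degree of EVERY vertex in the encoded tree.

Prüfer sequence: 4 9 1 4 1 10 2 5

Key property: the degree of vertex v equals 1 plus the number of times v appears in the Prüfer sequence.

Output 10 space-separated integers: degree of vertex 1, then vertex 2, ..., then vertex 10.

Answer: 3 2 1 3 2 1 1 1 2 2

Derivation:
p_1 = 4: count[4] becomes 1
p_2 = 9: count[9] becomes 1
p_3 = 1: count[1] becomes 1
p_4 = 4: count[4] becomes 2
p_5 = 1: count[1] becomes 2
p_6 = 10: count[10] becomes 1
p_7 = 2: count[2] becomes 1
p_8 = 5: count[5] becomes 1
Degrees (1 + count): deg[1]=1+2=3, deg[2]=1+1=2, deg[3]=1+0=1, deg[4]=1+2=3, deg[5]=1+1=2, deg[6]=1+0=1, deg[7]=1+0=1, deg[8]=1+0=1, deg[9]=1+1=2, deg[10]=1+1=2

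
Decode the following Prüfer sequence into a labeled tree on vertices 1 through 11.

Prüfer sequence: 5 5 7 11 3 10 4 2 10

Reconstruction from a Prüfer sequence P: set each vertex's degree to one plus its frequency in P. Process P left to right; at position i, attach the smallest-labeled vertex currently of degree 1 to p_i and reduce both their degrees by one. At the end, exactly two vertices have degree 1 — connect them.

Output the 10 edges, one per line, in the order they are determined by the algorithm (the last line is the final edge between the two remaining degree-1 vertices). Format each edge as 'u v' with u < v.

Answer: 1 5
5 6
5 7
7 11
3 8
3 10
4 9
2 4
2 10
10 11

Derivation:
Initial degrees: {1:1, 2:2, 3:2, 4:2, 5:3, 6:1, 7:2, 8:1, 9:1, 10:3, 11:2}
Step 1: smallest deg-1 vertex = 1, p_1 = 5. Add edge {1,5}. Now deg[1]=0, deg[5]=2.
Step 2: smallest deg-1 vertex = 6, p_2 = 5. Add edge {5,6}. Now deg[6]=0, deg[5]=1.
Step 3: smallest deg-1 vertex = 5, p_3 = 7. Add edge {5,7}. Now deg[5]=0, deg[7]=1.
Step 4: smallest deg-1 vertex = 7, p_4 = 11. Add edge {7,11}. Now deg[7]=0, deg[11]=1.
Step 5: smallest deg-1 vertex = 8, p_5 = 3. Add edge {3,8}. Now deg[8]=0, deg[3]=1.
Step 6: smallest deg-1 vertex = 3, p_6 = 10. Add edge {3,10}. Now deg[3]=0, deg[10]=2.
Step 7: smallest deg-1 vertex = 9, p_7 = 4. Add edge {4,9}. Now deg[9]=0, deg[4]=1.
Step 8: smallest deg-1 vertex = 4, p_8 = 2. Add edge {2,4}. Now deg[4]=0, deg[2]=1.
Step 9: smallest deg-1 vertex = 2, p_9 = 10. Add edge {2,10}. Now deg[2]=0, deg[10]=1.
Final: two remaining deg-1 vertices are 10, 11. Add edge {10,11}.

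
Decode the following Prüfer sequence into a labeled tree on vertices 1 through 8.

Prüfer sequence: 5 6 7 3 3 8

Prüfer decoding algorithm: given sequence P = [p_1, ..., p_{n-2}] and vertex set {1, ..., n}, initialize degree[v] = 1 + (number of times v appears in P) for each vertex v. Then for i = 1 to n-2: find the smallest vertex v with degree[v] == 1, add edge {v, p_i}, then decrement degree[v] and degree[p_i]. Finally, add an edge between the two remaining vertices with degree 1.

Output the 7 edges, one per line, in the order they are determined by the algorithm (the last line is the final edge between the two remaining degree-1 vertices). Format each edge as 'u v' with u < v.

Initial degrees: {1:1, 2:1, 3:3, 4:1, 5:2, 6:2, 7:2, 8:2}
Step 1: smallest deg-1 vertex = 1, p_1 = 5. Add edge {1,5}. Now deg[1]=0, deg[5]=1.
Step 2: smallest deg-1 vertex = 2, p_2 = 6. Add edge {2,6}. Now deg[2]=0, deg[6]=1.
Step 3: smallest deg-1 vertex = 4, p_3 = 7. Add edge {4,7}. Now deg[4]=0, deg[7]=1.
Step 4: smallest deg-1 vertex = 5, p_4 = 3. Add edge {3,5}. Now deg[5]=0, deg[3]=2.
Step 5: smallest deg-1 vertex = 6, p_5 = 3. Add edge {3,6}. Now deg[6]=0, deg[3]=1.
Step 6: smallest deg-1 vertex = 3, p_6 = 8. Add edge {3,8}. Now deg[3]=0, deg[8]=1.
Final: two remaining deg-1 vertices are 7, 8. Add edge {7,8}.

Answer: 1 5
2 6
4 7
3 5
3 6
3 8
7 8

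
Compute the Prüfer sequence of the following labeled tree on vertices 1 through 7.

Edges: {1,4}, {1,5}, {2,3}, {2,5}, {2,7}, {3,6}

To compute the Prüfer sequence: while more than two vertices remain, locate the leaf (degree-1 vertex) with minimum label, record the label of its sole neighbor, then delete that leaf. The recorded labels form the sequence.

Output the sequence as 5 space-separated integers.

Step 1: leaves = {4,6,7}. Remove smallest leaf 4, emit neighbor 1.
Step 2: leaves = {1,6,7}. Remove smallest leaf 1, emit neighbor 5.
Step 3: leaves = {5,6,7}. Remove smallest leaf 5, emit neighbor 2.
Step 4: leaves = {6,7}. Remove smallest leaf 6, emit neighbor 3.
Step 5: leaves = {3,7}. Remove smallest leaf 3, emit neighbor 2.
Done: 2 vertices remain (2, 7). Sequence = [1 5 2 3 2]

Answer: 1 5 2 3 2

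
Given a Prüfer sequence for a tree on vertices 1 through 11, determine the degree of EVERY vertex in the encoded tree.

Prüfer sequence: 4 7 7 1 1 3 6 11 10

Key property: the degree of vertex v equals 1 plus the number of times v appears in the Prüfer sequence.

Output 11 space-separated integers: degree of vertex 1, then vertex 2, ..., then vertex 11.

p_1 = 4: count[4] becomes 1
p_2 = 7: count[7] becomes 1
p_3 = 7: count[7] becomes 2
p_4 = 1: count[1] becomes 1
p_5 = 1: count[1] becomes 2
p_6 = 3: count[3] becomes 1
p_7 = 6: count[6] becomes 1
p_8 = 11: count[11] becomes 1
p_9 = 10: count[10] becomes 1
Degrees (1 + count): deg[1]=1+2=3, deg[2]=1+0=1, deg[3]=1+1=2, deg[4]=1+1=2, deg[5]=1+0=1, deg[6]=1+1=2, deg[7]=1+2=3, deg[8]=1+0=1, deg[9]=1+0=1, deg[10]=1+1=2, deg[11]=1+1=2

Answer: 3 1 2 2 1 2 3 1 1 2 2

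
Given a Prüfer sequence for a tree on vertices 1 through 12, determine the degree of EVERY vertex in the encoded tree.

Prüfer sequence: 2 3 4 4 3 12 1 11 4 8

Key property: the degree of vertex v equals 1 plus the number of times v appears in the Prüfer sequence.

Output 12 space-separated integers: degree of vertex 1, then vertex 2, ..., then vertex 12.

p_1 = 2: count[2] becomes 1
p_2 = 3: count[3] becomes 1
p_3 = 4: count[4] becomes 1
p_4 = 4: count[4] becomes 2
p_5 = 3: count[3] becomes 2
p_6 = 12: count[12] becomes 1
p_7 = 1: count[1] becomes 1
p_8 = 11: count[11] becomes 1
p_9 = 4: count[4] becomes 3
p_10 = 8: count[8] becomes 1
Degrees (1 + count): deg[1]=1+1=2, deg[2]=1+1=2, deg[3]=1+2=3, deg[4]=1+3=4, deg[5]=1+0=1, deg[6]=1+0=1, deg[7]=1+0=1, deg[8]=1+1=2, deg[9]=1+0=1, deg[10]=1+0=1, deg[11]=1+1=2, deg[12]=1+1=2

Answer: 2 2 3 4 1 1 1 2 1 1 2 2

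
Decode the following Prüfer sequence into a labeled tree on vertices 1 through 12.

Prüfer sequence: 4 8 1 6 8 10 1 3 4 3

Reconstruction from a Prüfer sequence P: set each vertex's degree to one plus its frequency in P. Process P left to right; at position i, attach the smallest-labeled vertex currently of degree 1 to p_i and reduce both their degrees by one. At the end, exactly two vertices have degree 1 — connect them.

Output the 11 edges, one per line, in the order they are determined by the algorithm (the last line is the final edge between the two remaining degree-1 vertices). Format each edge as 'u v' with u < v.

Answer: 2 4
5 8
1 7
6 9
6 8
8 10
1 10
1 3
4 11
3 4
3 12

Derivation:
Initial degrees: {1:3, 2:1, 3:3, 4:3, 5:1, 6:2, 7:1, 8:3, 9:1, 10:2, 11:1, 12:1}
Step 1: smallest deg-1 vertex = 2, p_1 = 4. Add edge {2,4}. Now deg[2]=0, deg[4]=2.
Step 2: smallest deg-1 vertex = 5, p_2 = 8. Add edge {5,8}. Now deg[5]=0, deg[8]=2.
Step 3: smallest deg-1 vertex = 7, p_3 = 1. Add edge {1,7}. Now deg[7]=0, deg[1]=2.
Step 4: smallest deg-1 vertex = 9, p_4 = 6. Add edge {6,9}. Now deg[9]=0, deg[6]=1.
Step 5: smallest deg-1 vertex = 6, p_5 = 8. Add edge {6,8}. Now deg[6]=0, deg[8]=1.
Step 6: smallest deg-1 vertex = 8, p_6 = 10. Add edge {8,10}. Now deg[8]=0, deg[10]=1.
Step 7: smallest deg-1 vertex = 10, p_7 = 1. Add edge {1,10}. Now deg[10]=0, deg[1]=1.
Step 8: smallest deg-1 vertex = 1, p_8 = 3. Add edge {1,3}. Now deg[1]=0, deg[3]=2.
Step 9: smallest deg-1 vertex = 11, p_9 = 4. Add edge {4,11}. Now deg[11]=0, deg[4]=1.
Step 10: smallest deg-1 vertex = 4, p_10 = 3. Add edge {3,4}. Now deg[4]=0, deg[3]=1.
Final: two remaining deg-1 vertices are 3, 12. Add edge {3,12}.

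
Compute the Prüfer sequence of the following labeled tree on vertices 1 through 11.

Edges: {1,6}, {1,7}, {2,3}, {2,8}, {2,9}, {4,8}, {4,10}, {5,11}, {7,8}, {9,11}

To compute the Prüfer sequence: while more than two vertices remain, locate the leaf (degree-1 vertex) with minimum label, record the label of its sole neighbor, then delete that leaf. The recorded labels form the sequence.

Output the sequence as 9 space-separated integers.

Answer: 2 11 1 7 8 4 8 2 9

Derivation:
Step 1: leaves = {3,5,6,10}. Remove smallest leaf 3, emit neighbor 2.
Step 2: leaves = {5,6,10}. Remove smallest leaf 5, emit neighbor 11.
Step 3: leaves = {6,10,11}. Remove smallest leaf 6, emit neighbor 1.
Step 4: leaves = {1,10,11}. Remove smallest leaf 1, emit neighbor 7.
Step 5: leaves = {7,10,11}. Remove smallest leaf 7, emit neighbor 8.
Step 6: leaves = {10,11}. Remove smallest leaf 10, emit neighbor 4.
Step 7: leaves = {4,11}. Remove smallest leaf 4, emit neighbor 8.
Step 8: leaves = {8,11}. Remove smallest leaf 8, emit neighbor 2.
Step 9: leaves = {2,11}. Remove smallest leaf 2, emit neighbor 9.
Done: 2 vertices remain (9, 11). Sequence = [2 11 1 7 8 4 8 2 9]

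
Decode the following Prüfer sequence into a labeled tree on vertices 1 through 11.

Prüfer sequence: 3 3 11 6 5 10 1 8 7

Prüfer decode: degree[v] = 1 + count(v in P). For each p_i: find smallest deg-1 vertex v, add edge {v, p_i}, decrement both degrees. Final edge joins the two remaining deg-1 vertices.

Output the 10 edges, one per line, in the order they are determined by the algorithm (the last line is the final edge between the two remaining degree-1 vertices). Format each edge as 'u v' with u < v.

Initial degrees: {1:2, 2:1, 3:3, 4:1, 5:2, 6:2, 7:2, 8:2, 9:1, 10:2, 11:2}
Step 1: smallest deg-1 vertex = 2, p_1 = 3. Add edge {2,3}. Now deg[2]=0, deg[3]=2.
Step 2: smallest deg-1 vertex = 4, p_2 = 3. Add edge {3,4}. Now deg[4]=0, deg[3]=1.
Step 3: smallest deg-1 vertex = 3, p_3 = 11. Add edge {3,11}. Now deg[3]=0, deg[11]=1.
Step 4: smallest deg-1 vertex = 9, p_4 = 6. Add edge {6,9}. Now deg[9]=0, deg[6]=1.
Step 5: smallest deg-1 vertex = 6, p_5 = 5. Add edge {5,6}. Now deg[6]=0, deg[5]=1.
Step 6: smallest deg-1 vertex = 5, p_6 = 10. Add edge {5,10}. Now deg[5]=0, deg[10]=1.
Step 7: smallest deg-1 vertex = 10, p_7 = 1. Add edge {1,10}. Now deg[10]=0, deg[1]=1.
Step 8: smallest deg-1 vertex = 1, p_8 = 8. Add edge {1,8}. Now deg[1]=0, deg[8]=1.
Step 9: smallest deg-1 vertex = 8, p_9 = 7. Add edge {7,8}. Now deg[8]=0, deg[7]=1.
Final: two remaining deg-1 vertices are 7, 11. Add edge {7,11}.

Answer: 2 3
3 4
3 11
6 9
5 6
5 10
1 10
1 8
7 8
7 11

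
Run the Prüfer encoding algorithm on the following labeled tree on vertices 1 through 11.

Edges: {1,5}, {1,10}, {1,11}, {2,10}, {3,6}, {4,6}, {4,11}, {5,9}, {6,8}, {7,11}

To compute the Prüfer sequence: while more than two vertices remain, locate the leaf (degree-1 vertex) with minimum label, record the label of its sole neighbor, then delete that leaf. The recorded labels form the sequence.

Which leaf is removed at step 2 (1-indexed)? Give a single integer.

Answer: 3

Derivation:
Step 1: current leaves = {2,3,7,8,9}. Remove leaf 2 (neighbor: 10).
Step 2: current leaves = {3,7,8,9,10}. Remove leaf 3 (neighbor: 6).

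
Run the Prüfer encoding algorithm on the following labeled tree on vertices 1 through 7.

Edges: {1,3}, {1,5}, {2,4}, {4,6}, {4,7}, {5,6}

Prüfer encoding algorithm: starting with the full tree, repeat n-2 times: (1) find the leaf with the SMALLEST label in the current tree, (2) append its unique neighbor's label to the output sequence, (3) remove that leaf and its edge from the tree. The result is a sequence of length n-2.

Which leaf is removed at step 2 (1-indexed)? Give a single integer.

Answer: 3

Derivation:
Step 1: current leaves = {2,3,7}. Remove leaf 2 (neighbor: 4).
Step 2: current leaves = {3,7}. Remove leaf 3 (neighbor: 1).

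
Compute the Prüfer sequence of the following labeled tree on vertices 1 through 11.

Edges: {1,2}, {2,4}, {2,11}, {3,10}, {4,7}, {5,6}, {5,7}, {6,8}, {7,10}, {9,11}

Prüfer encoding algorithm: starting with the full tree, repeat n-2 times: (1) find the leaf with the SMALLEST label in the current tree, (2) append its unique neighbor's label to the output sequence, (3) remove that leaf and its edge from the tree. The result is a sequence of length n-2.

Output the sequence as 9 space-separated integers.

Step 1: leaves = {1,3,8,9}. Remove smallest leaf 1, emit neighbor 2.
Step 2: leaves = {3,8,9}. Remove smallest leaf 3, emit neighbor 10.
Step 3: leaves = {8,9,10}. Remove smallest leaf 8, emit neighbor 6.
Step 4: leaves = {6,9,10}. Remove smallest leaf 6, emit neighbor 5.
Step 5: leaves = {5,9,10}. Remove smallest leaf 5, emit neighbor 7.
Step 6: leaves = {9,10}. Remove smallest leaf 9, emit neighbor 11.
Step 7: leaves = {10,11}. Remove smallest leaf 10, emit neighbor 7.
Step 8: leaves = {7,11}. Remove smallest leaf 7, emit neighbor 4.
Step 9: leaves = {4,11}. Remove smallest leaf 4, emit neighbor 2.
Done: 2 vertices remain (2, 11). Sequence = [2 10 6 5 7 11 7 4 2]

Answer: 2 10 6 5 7 11 7 4 2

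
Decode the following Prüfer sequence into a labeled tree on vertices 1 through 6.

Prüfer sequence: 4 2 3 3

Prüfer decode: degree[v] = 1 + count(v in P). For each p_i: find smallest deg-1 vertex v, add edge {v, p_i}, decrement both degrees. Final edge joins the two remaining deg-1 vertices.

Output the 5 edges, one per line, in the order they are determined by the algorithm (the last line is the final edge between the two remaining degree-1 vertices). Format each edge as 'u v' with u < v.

Initial degrees: {1:1, 2:2, 3:3, 4:2, 5:1, 6:1}
Step 1: smallest deg-1 vertex = 1, p_1 = 4. Add edge {1,4}. Now deg[1]=0, deg[4]=1.
Step 2: smallest deg-1 vertex = 4, p_2 = 2. Add edge {2,4}. Now deg[4]=0, deg[2]=1.
Step 3: smallest deg-1 vertex = 2, p_3 = 3. Add edge {2,3}. Now deg[2]=0, deg[3]=2.
Step 4: smallest deg-1 vertex = 5, p_4 = 3. Add edge {3,5}. Now deg[5]=0, deg[3]=1.
Final: two remaining deg-1 vertices are 3, 6. Add edge {3,6}.

Answer: 1 4
2 4
2 3
3 5
3 6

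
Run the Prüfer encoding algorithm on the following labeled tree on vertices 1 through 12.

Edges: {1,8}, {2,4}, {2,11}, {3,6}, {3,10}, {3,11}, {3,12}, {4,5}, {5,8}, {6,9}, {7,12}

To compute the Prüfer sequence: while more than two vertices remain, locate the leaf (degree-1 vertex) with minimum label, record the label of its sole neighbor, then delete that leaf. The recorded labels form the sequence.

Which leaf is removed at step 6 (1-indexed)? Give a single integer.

Step 1: current leaves = {1,7,9,10}. Remove leaf 1 (neighbor: 8).
Step 2: current leaves = {7,8,9,10}. Remove leaf 7 (neighbor: 12).
Step 3: current leaves = {8,9,10,12}. Remove leaf 8 (neighbor: 5).
Step 4: current leaves = {5,9,10,12}. Remove leaf 5 (neighbor: 4).
Step 5: current leaves = {4,9,10,12}. Remove leaf 4 (neighbor: 2).
Step 6: current leaves = {2,9,10,12}. Remove leaf 2 (neighbor: 11).

Answer: 2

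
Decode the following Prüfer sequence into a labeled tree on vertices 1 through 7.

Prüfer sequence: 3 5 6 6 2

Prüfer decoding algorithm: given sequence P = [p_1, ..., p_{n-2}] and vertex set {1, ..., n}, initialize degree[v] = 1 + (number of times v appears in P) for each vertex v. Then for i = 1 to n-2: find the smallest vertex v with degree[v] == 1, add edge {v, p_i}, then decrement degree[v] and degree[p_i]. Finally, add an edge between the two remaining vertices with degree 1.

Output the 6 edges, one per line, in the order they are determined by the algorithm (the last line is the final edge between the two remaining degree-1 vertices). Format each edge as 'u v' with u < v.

Answer: 1 3
3 5
4 6
5 6
2 6
2 7

Derivation:
Initial degrees: {1:1, 2:2, 3:2, 4:1, 5:2, 6:3, 7:1}
Step 1: smallest deg-1 vertex = 1, p_1 = 3. Add edge {1,3}. Now deg[1]=0, deg[3]=1.
Step 2: smallest deg-1 vertex = 3, p_2 = 5. Add edge {3,5}. Now deg[3]=0, deg[5]=1.
Step 3: smallest deg-1 vertex = 4, p_3 = 6. Add edge {4,6}. Now deg[4]=0, deg[6]=2.
Step 4: smallest deg-1 vertex = 5, p_4 = 6. Add edge {5,6}. Now deg[5]=0, deg[6]=1.
Step 5: smallest deg-1 vertex = 6, p_5 = 2. Add edge {2,6}. Now deg[6]=0, deg[2]=1.
Final: two remaining deg-1 vertices are 2, 7. Add edge {2,7}.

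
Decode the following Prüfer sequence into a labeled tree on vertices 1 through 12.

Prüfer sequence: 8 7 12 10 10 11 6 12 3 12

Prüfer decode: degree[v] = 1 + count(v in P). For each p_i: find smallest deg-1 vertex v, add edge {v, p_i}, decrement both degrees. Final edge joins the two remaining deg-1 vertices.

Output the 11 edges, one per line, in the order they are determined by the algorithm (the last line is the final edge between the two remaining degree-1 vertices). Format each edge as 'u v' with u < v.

Answer: 1 8
2 7
4 12
5 10
7 10
8 11
6 9
6 12
3 10
3 12
11 12

Derivation:
Initial degrees: {1:1, 2:1, 3:2, 4:1, 5:1, 6:2, 7:2, 8:2, 9:1, 10:3, 11:2, 12:4}
Step 1: smallest deg-1 vertex = 1, p_1 = 8. Add edge {1,8}. Now deg[1]=0, deg[8]=1.
Step 2: smallest deg-1 vertex = 2, p_2 = 7. Add edge {2,7}. Now deg[2]=0, deg[7]=1.
Step 3: smallest deg-1 vertex = 4, p_3 = 12. Add edge {4,12}. Now deg[4]=0, deg[12]=3.
Step 4: smallest deg-1 vertex = 5, p_4 = 10. Add edge {5,10}. Now deg[5]=0, deg[10]=2.
Step 5: smallest deg-1 vertex = 7, p_5 = 10. Add edge {7,10}. Now deg[7]=0, deg[10]=1.
Step 6: smallest deg-1 vertex = 8, p_6 = 11. Add edge {8,11}. Now deg[8]=0, deg[11]=1.
Step 7: smallest deg-1 vertex = 9, p_7 = 6. Add edge {6,9}. Now deg[9]=0, deg[6]=1.
Step 8: smallest deg-1 vertex = 6, p_8 = 12. Add edge {6,12}. Now deg[6]=0, deg[12]=2.
Step 9: smallest deg-1 vertex = 10, p_9 = 3. Add edge {3,10}. Now deg[10]=0, deg[3]=1.
Step 10: smallest deg-1 vertex = 3, p_10 = 12. Add edge {3,12}. Now deg[3]=0, deg[12]=1.
Final: two remaining deg-1 vertices are 11, 12. Add edge {11,12}.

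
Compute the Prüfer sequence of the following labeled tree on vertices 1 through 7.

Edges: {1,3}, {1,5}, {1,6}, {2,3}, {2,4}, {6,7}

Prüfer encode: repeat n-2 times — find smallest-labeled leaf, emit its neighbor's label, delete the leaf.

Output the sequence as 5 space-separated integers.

Step 1: leaves = {4,5,7}. Remove smallest leaf 4, emit neighbor 2.
Step 2: leaves = {2,5,7}. Remove smallest leaf 2, emit neighbor 3.
Step 3: leaves = {3,5,7}. Remove smallest leaf 3, emit neighbor 1.
Step 4: leaves = {5,7}. Remove smallest leaf 5, emit neighbor 1.
Step 5: leaves = {1,7}. Remove smallest leaf 1, emit neighbor 6.
Done: 2 vertices remain (6, 7). Sequence = [2 3 1 1 6]

Answer: 2 3 1 1 6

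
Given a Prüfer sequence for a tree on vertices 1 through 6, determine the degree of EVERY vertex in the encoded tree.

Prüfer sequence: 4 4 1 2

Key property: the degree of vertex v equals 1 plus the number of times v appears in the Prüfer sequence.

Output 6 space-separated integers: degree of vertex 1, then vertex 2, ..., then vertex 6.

p_1 = 4: count[4] becomes 1
p_2 = 4: count[4] becomes 2
p_3 = 1: count[1] becomes 1
p_4 = 2: count[2] becomes 1
Degrees (1 + count): deg[1]=1+1=2, deg[2]=1+1=2, deg[3]=1+0=1, deg[4]=1+2=3, deg[5]=1+0=1, deg[6]=1+0=1

Answer: 2 2 1 3 1 1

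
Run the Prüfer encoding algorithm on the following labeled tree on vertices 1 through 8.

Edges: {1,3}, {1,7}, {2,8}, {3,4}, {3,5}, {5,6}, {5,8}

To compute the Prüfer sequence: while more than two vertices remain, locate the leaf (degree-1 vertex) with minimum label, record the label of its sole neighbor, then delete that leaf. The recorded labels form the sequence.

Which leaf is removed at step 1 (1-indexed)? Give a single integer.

Answer: 2

Derivation:
Step 1: current leaves = {2,4,6,7}. Remove leaf 2 (neighbor: 8).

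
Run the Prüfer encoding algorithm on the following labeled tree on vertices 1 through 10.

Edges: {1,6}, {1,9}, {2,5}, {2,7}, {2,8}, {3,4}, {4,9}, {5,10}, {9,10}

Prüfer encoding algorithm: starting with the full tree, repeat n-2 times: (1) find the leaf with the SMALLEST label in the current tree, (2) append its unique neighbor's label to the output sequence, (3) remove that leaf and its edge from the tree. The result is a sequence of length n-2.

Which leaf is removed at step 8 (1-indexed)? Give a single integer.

Answer: 5

Derivation:
Step 1: current leaves = {3,6,7,8}. Remove leaf 3 (neighbor: 4).
Step 2: current leaves = {4,6,7,8}. Remove leaf 4 (neighbor: 9).
Step 3: current leaves = {6,7,8}. Remove leaf 6 (neighbor: 1).
Step 4: current leaves = {1,7,8}. Remove leaf 1 (neighbor: 9).
Step 5: current leaves = {7,8,9}. Remove leaf 7 (neighbor: 2).
Step 6: current leaves = {8,9}. Remove leaf 8 (neighbor: 2).
Step 7: current leaves = {2,9}. Remove leaf 2 (neighbor: 5).
Step 8: current leaves = {5,9}. Remove leaf 5 (neighbor: 10).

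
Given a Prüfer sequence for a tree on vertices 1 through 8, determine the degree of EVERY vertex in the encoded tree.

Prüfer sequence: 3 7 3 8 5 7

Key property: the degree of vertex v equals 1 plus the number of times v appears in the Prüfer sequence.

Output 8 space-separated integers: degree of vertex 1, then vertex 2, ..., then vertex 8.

Answer: 1 1 3 1 2 1 3 2

Derivation:
p_1 = 3: count[3] becomes 1
p_2 = 7: count[7] becomes 1
p_3 = 3: count[3] becomes 2
p_4 = 8: count[8] becomes 1
p_5 = 5: count[5] becomes 1
p_6 = 7: count[7] becomes 2
Degrees (1 + count): deg[1]=1+0=1, deg[2]=1+0=1, deg[3]=1+2=3, deg[4]=1+0=1, deg[5]=1+1=2, deg[6]=1+0=1, deg[7]=1+2=3, deg[8]=1+1=2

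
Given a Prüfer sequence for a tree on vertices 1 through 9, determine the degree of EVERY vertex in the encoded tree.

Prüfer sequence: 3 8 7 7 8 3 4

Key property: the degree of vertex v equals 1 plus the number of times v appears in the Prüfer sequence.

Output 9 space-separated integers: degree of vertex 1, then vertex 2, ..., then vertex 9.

Answer: 1 1 3 2 1 1 3 3 1

Derivation:
p_1 = 3: count[3] becomes 1
p_2 = 8: count[8] becomes 1
p_3 = 7: count[7] becomes 1
p_4 = 7: count[7] becomes 2
p_5 = 8: count[8] becomes 2
p_6 = 3: count[3] becomes 2
p_7 = 4: count[4] becomes 1
Degrees (1 + count): deg[1]=1+0=1, deg[2]=1+0=1, deg[3]=1+2=3, deg[4]=1+1=2, deg[5]=1+0=1, deg[6]=1+0=1, deg[7]=1+2=3, deg[8]=1+2=3, deg[9]=1+0=1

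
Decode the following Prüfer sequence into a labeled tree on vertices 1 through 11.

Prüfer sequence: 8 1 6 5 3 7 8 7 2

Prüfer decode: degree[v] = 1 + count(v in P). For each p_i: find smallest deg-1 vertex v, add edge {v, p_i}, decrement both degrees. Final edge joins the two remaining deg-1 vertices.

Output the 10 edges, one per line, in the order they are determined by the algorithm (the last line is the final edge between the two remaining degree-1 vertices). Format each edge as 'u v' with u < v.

Answer: 4 8
1 9
1 6
5 6
3 5
3 7
8 10
7 8
2 7
2 11

Derivation:
Initial degrees: {1:2, 2:2, 3:2, 4:1, 5:2, 6:2, 7:3, 8:3, 9:1, 10:1, 11:1}
Step 1: smallest deg-1 vertex = 4, p_1 = 8. Add edge {4,8}. Now deg[4]=0, deg[8]=2.
Step 2: smallest deg-1 vertex = 9, p_2 = 1. Add edge {1,9}. Now deg[9]=0, deg[1]=1.
Step 3: smallest deg-1 vertex = 1, p_3 = 6. Add edge {1,6}. Now deg[1]=0, deg[6]=1.
Step 4: smallest deg-1 vertex = 6, p_4 = 5. Add edge {5,6}. Now deg[6]=0, deg[5]=1.
Step 5: smallest deg-1 vertex = 5, p_5 = 3. Add edge {3,5}. Now deg[5]=0, deg[3]=1.
Step 6: smallest deg-1 vertex = 3, p_6 = 7. Add edge {3,7}. Now deg[3]=0, deg[7]=2.
Step 7: smallest deg-1 vertex = 10, p_7 = 8. Add edge {8,10}. Now deg[10]=0, deg[8]=1.
Step 8: smallest deg-1 vertex = 8, p_8 = 7. Add edge {7,8}. Now deg[8]=0, deg[7]=1.
Step 9: smallest deg-1 vertex = 7, p_9 = 2. Add edge {2,7}. Now deg[7]=0, deg[2]=1.
Final: two remaining deg-1 vertices are 2, 11. Add edge {2,11}.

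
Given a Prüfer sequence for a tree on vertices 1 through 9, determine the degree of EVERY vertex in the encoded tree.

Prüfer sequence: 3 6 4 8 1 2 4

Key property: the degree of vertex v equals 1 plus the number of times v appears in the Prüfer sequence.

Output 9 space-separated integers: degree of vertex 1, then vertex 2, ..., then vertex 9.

p_1 = 3: count[3] becomes 1
p_2 = 6: count[6] becomes 1
p_3 = 4: count[4] becomes 1
p_4 = 8: count[8] becomes 1
p_5 = 1: count[1] becomes 1
p_6 = 2: count[2] becomes 1
p_7 = 4: count[4] becomes 2
Degrees (1 + count): deg[1]=1+1=2, deg[2]=1+1=2, deg[3]=1+1=2, deg[4]=1+2=3, deg[5]=1+0=1, deg[6]=1+1=2, deg[7]=1+0=1, deg[8]=1+1=2, deg[9]=1+0=1

Answer: 2 2 2 3 1 2 1 2 1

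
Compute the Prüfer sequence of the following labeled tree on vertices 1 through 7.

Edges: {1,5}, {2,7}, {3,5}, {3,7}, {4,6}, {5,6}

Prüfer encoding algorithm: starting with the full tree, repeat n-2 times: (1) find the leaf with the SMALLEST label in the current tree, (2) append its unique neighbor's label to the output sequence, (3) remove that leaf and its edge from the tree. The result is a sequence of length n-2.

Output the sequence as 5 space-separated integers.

Answer: 5 7 6 5 3

Derivation:
Step 1: leaves = {1,2,4}. Remove smallest leaf 1, emit neighbor 5.
Step 2: leaves = {2,4}. Remove smallest leaf 2, emit neighbor 7.
Step 3: leaves = {4,7}. Remove smallest leaf 4, emit neighbor 6.
Step 4: leaves = {6,7}. Remove smallest leaf 6, emit neighbor 5.
Step 5: leaves = {5,7}. Remove smallest leaf 5, emit neighbor 3.
Done: 2 vertices remain (3, 7). Sequence = [5 7 6 5 3]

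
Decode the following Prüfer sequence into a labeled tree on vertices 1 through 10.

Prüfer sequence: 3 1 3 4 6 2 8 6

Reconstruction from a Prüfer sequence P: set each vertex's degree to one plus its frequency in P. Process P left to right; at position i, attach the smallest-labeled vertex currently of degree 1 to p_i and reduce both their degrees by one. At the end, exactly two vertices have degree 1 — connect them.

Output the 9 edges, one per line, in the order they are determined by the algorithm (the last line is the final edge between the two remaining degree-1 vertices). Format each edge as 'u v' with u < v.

Initial degrees: {1:2, 2:2, 3:3, 4:2, 5:1, 6:3, 7:1, 8:2, 9:1, 10:1}
Step 1: smallest deg-1 vertex = 5, p_1 = 3. Add edge {3,5}. Now deg[5]=0, deg[3]=2.
Step 2: smallest deg-1 vertex = 7, p_2 = 1. Add edge {1,7}. Now deg[7]=0, deg[1]=1.
Step 3: smallest deg-1 vertex = 1, p_3 = 3. Add edge {1,3}. Now deg[1]=0, deg[3]=1.
Step 4: smallest deg-1 vertex = 3, p_4 = 4. Add edge {3,4}. Now deg[3]=0, deg[4]=1.
Step 5: smallest deg-1 vertex = 4, p_5 = 6. Add edge {4,6}. Now deg[4]=0, deg[6]=2.
Step 6: smallest deg-1 vertex = 9, p_6 = 2. Add edge {2,9}. Now deg[9]=0, deg[2]=1.
Step 7: smallest deg-1 vertex = 2, p_7 = 8. Add edge {2,8}. Now deg[2]=0, deg[8]=1.
Step 8: smallest deg-1 vertex = 8, p_8 = 6. Add edge {6,8}. Now deg[8]=0, deg[6]=1.
Final: two remaining deg-1 vertices are 6, 10. Add edge {6,10}.

Answer: 3 5
1 7
1 3
3 4
4 6
2 9
2 8
6 8
6 10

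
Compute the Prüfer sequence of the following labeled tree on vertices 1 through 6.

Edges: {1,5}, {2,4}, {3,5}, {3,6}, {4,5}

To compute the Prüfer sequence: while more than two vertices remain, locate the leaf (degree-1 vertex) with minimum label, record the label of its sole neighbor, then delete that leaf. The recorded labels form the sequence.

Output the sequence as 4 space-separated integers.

Answer: 5 4 5 3

Derivation:
Step 1: leaves = {1,2,6}. Remove smallest leaf 1, emit neighbor 5.
Step 2: leaves = {2,6}. Remove smallest leaf 2, emit neighbor 4.
Step 3: leaves = {4,6}. Remove smallest leaf 4, emit neighbor 5.
Step 4: leaves = {5,6}. Remove smallest leaf 5, emit neighbor 3.
Done: 2 vertices remain (3, 6). Sequence = [5 4 5 3]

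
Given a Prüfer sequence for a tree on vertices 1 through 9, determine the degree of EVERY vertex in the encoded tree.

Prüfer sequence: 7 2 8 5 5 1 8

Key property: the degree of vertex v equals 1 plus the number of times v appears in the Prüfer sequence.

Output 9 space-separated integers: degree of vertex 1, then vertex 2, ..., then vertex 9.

p_1 = 7: count[7] becomes 1
p_2 = 2: count[2] becomes 1
p_3 = 8: count[8] becomes 1
p_4 = 5: count[5] becomes 1
p_5 = 5: count[5] becomes 2
p_6 = 1: count[1] becomes 1
p_7 = 8: count[8] becomes 2
Degrees (1 + count): deg[1]=1+1=2, deg[2]=1+1=2, deg[3]=1+0=1, deg[4]=1+0=1, deg[5]=1+2=3, deg[6]=1+0=1, deg[7]=1+1=2, deg[8]=1+2=3, deg[9]=1+0=1

Answer: 2 2 1 1 3 1 2 3 1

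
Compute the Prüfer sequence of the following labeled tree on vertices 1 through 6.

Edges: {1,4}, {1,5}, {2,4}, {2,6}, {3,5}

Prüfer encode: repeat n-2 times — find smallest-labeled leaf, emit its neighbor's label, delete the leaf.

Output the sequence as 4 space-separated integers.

Step 1: leaves = {3,6}. Remove smallest leaf 3, emit neighbor 5.
Step 2: leaves = {5,6}. Remove smallest leaf 5, emit neighbor 1.
Step 3: leaves = {1,6}. Remove smallest leaf 1, emit neighbor 4.
Step 4: leaves = {4,6}. Remove smallest leaf 4, emit neighbor 2.
Done: 2 vertices remain (2, 6). Sequence = [5 1 4 2]

Answer: 5 1 4 2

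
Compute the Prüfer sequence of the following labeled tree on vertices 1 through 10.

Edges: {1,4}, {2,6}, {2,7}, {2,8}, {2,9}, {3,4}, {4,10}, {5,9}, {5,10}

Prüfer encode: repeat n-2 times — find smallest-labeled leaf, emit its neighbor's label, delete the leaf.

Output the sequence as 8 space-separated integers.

Answer: 4 4 10 2 2 2 9 5

Derivation:
Step 1: leaves = {1,3,6,7,8}. Remove smallest leaf 1, emit neighbor 4.
Step 2: leaves = {3,6,7,8}. Remove smallest leaf 3, emit neighbor 4.
Step 3: leaves = {4,6,7,8}. Remove smallest leaf 4, emit neighbor 10.
Step 4: leaves = {6,7,8,10}. Remove smallest leaf 6, emit neighbor 2.
Step 5: leaves = {7,8,10}. Remove smallest leaf 7, emit neighbor 2.
Step 6: leaves = {8,10}. Remove smallest leaf 8, emit neighbor 2.
Step 7: leaves = {2,10}. Remove smallest leaf 2, emit neighbor 9.
Step 8: leaves = {9,10}. Remove smallest leaf 9, emit neighbor 5.
Done: 2 vertices remain (5, 10). Sequence = [4 4 10 2 2 2 9 5]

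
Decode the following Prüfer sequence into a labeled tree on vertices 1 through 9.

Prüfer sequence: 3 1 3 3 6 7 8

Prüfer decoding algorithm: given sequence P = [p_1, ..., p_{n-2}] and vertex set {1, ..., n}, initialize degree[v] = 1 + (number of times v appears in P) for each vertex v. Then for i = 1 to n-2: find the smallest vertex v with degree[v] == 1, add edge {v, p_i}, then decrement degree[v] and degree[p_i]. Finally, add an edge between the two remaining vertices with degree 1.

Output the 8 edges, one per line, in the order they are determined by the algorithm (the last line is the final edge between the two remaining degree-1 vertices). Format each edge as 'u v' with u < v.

Answer: 2 3
1 4
1 3
3 5
3 6
6 7
7 8
8 9

Derivation:
Initial degrees: {1:2, 2:1, 3:4, 4:1, 5:1, 6:2, 7:2, 8:2, 9:1}
Step 1: smallest deg-1 vertex = 2, p_1 = 3. Add edge {2,3}. Now deg[2]=0, deg[3]=3.
Step 2: smallest deg-1 vertex = 4, p_2 = 1. Add edge {1,4}. Now deg[4]=0, deg[1]=1.
Step 3: smallest deg-1 vertex = 1, p_3 = 3. Add edge {1,3}. Now deg[1]=0, deg[3]=2.
Step 4: smallest deg-1 vertex = 5, p_4 = 3. Add edge {3,5}. Now deg[5]=0, deg[3]=1.
Step 5: smallest deg-1 vertex = 3, p_5 = 6. Add edge {3,6}. Now deg[3]=0, deg[6]=1.
Step 6: smallest deg-1 vertex = 6, p_6 = 7. Add edge {6,7}. Now deg[6]=0, deg[7]=1.
Step 7: smallest deg-1 vertex = 7, p_7 = 8. Add edge {7,8}. Now deg[7]=0, deg[8]=1.
Final: two remaining deg-1 vertices are 8, 9. Add edge {8,9}.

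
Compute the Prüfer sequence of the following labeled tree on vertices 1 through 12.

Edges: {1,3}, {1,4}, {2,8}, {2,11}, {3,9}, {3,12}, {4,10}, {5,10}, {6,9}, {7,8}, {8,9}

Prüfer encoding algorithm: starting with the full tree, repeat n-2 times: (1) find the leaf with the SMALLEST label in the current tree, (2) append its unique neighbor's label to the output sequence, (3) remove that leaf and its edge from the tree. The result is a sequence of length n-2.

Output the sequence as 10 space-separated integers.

Step 1: leaves = {5,6,7,11,12}. Remove smallest leaf 5, emit neighbor 10.
Step 2: leaves = {6,7,10,11,12}. Remove smallest leaf 6, emit neighbor 9.
Step 3: leaves = {7,10,11,12}. Remove smallest leaf 7, emit neighbor 8.
Step 4: leaves = {10,11,12}. Remove smallest leaf 10, emit neighbor 4.
Step 5: leaves = {4,11,12}. Remove smallest leaf 4, emit neighbor 1.
Step 6: leaves = {1,11,12}. Remove smallest leaf 1, emit neighbor 3.
Step 7: leaves = {11,12}. Remove smallest leaf 11, emit neighbor 2.
Step 8: leaves = {2,12}. Remove smallest leaf 2, emit neighbor 8.
Step 9: leaves = {8,12}. Remove smallest leaf 8, emit neighbor 9.
Step 10: leaves = {9,12}. Remove smallest leaf 9, emit neighbor 3.
Done: 2 vertices remain (3, 12). Sequence = [10 9 8 4 1 3 2 8 9 3]

Answer: 10 9 8 4 1 3 2 8 9 3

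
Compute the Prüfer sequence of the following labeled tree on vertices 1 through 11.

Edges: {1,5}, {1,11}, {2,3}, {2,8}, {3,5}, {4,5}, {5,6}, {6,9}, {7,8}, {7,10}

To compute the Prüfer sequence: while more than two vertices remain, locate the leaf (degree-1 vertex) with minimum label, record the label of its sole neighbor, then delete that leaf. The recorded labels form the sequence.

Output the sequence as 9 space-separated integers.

Answer: 5 6 5 7 8 2 3 5 1

Derivation:
Step 1: leaves = {4,9,10,11}. Remove smallest leaf 4, emit neighbor 5.
Step 2: leaves = {9,10,11}. Remove smallest leaf 9, emit neighbor 6.
Step 3: leaves = {6,10,11}. Remove smallest leaf 6, emit neighbor 5.
Step 4: leaves = {10,11}. Remove smallest leaf 10, emit neighbor 7.
Step 5: leaves = {7,11}. Remove smallest leaf 7, emit neighbor 8.
Step 6: leaves = {8,11}. Remove smallest leaf 8, emit neighbor 2.
Step 7: leaves = {2,11}. Remove smallest leaf 2, emit neighbor 3.
Step 8: leaves = {3,11}. Remove smallest leaf 3, emit neighbor 5.
Step 9: leaves = {5,11}. Remove smallest leaf 5, emit neighbor 1.
Done: 2 vertices remain (1, 11). Sequence = [5 6 5 7 8 2 3 5 1]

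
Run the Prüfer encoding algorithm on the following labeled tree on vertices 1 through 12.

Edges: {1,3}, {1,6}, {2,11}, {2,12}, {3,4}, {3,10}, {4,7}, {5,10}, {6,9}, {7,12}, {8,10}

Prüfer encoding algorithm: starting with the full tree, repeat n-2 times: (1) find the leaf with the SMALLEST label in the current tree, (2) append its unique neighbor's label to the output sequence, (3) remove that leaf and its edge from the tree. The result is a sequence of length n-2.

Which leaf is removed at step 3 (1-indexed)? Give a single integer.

Step 1: current leaves = {5,8,9,11}. Remove leaf 5 (neighbor: 10).
Step 2: current leaves = {8,9,11}. Remove leaf 8 (neighbor: 10).
Step 3: current leaves = {9,10,11}. Remove leaf 9 (neighbor: 6).

Answer: 9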